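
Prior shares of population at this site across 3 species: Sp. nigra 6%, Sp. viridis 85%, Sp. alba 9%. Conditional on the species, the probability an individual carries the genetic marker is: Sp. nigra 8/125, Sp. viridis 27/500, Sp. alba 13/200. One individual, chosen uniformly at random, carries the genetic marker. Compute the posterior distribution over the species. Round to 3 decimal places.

Sp. nigra 0.069, Sp. viridis 0.826, Sp. alba 0.105

Prior × likelihood for each hypothesis:
  Sp. nigra: 0.06 × 0.064 = 0.00384
  Sp. viridis: 0.85 × 0.054 = 0.0459
  Sp. alba: 0.09 × 0.065 = 0.00585
Total = 0.05559.
P(Sp. nigra | marker) = 0.00384/0.05559 ≈ 0.069
P(Sp. viridis | marker) = 0.0459/0.05559 ≈ 0.826
P(Sp. alba | marker) = 0.00585/0.05559 ≈ 0.105
(Check: 0.069+0.826+0.105 = 1.000.)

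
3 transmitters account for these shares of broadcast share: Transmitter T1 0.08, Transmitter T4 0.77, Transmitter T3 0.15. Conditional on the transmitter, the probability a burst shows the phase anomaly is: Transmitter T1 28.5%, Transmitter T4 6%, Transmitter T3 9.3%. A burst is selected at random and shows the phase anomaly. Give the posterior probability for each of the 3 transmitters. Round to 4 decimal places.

Transmitter T1 0.2749, Transmitter T4 0.5570, Transmitter T3 0.1682

Unnormalized posteriors (prior × likelihood):
  Transmitter T1: 0.08 × 0.285 = 0.0228
  Transmitter T4: 0.77 × 0.06 = 0.0462
  Transmitter T3: 0.15 × 0.093 = 0.01395
Normalizing constant = 0.08295.
P(Transmitter T1 | anomaly) = 0.0228/0.08295 ≈ 0.2749
P(Transmitter T4 | anomaly) = 0.0462/0.08295 ≈ 0.5570
P(Transmitter T3 | anomaly) = 0.01395/0.08295 ≈ 0.1682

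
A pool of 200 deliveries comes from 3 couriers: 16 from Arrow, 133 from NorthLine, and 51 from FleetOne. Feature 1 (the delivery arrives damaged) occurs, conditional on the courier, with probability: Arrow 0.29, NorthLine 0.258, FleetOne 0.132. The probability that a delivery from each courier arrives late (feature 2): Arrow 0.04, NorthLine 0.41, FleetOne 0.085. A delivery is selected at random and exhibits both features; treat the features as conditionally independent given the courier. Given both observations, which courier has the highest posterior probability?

Compute prior × likelihood for every hypothesis:
  Arrow: 0.08 × 0.29 × 0.04 = 0.000928
  NorthLine: 0.665 × 0.258 × 0.41 = 0.0703437
  FleetOne: 0.255 × 0.132 × 0.085 = 0.0028611
Normalizing constant = 0.0741328.
Largest term belongs to NorthLine, so NorthLine is most probable.

NorthLine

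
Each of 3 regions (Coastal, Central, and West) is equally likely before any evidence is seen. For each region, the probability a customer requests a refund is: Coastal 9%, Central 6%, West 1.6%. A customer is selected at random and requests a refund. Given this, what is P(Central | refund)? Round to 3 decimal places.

0.361

With a uniform prior (1/3 each), posterior ∝ likelihood:
  Coastal: 0.09
  Central: 0.06
  West: 0.016
Sum = 0.166.
P(Central | evidence) = 0.06 / 0.166 ≈ 0.361.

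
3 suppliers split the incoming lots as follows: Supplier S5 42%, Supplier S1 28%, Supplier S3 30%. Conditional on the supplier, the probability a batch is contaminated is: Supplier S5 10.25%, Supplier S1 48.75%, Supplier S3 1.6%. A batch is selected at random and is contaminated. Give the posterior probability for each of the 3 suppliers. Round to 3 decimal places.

Compute prior × likelihood for every hypothesis:
  Supplier S5: 0.42 × 0.1025 = 0.04305
  Supplier S1: 0.28 × 0.4875 = 0.1365
  Supplier S3: 0.3 × 0.016 = 0.0048
Total = 0.18435.
P(Supplier S5 | contaminated) = 0.04305/0.18435 ≈ 0.234
P(Supplier S1 | contaminated) = 0.1365/0.18435 ≈ 0.740
P(Supplier S3 | contaminated) = 0.0048/0.18435 ≈ 0.026

Supplier S5 0.234, Supplier S1 0.740, Supplier S3 0.026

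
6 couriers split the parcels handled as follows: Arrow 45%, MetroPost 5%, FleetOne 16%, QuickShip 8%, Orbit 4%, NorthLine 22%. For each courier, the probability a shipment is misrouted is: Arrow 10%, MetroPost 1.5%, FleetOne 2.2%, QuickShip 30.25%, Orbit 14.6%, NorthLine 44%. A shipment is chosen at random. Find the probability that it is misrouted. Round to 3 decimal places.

0.176

By Bayes' rule, posterior ∝ prior × likelihood:
  Arrow: 0.45 × 0.1 = 0.045
  MetroPost: 0.05 × 0.015 = 0.00075
  FleetOne: 0.16 × 0.022 = 0.00352
  QuickShip: 0.08 × 0.3025 = 0.0242
  Orbit: 0.04 × 0.146 = 0.00584
  NorthLine: 0.22 × 0.44 = 0.0968
P(misrouted) = 0.045 + 0.00075 + 0.00352 + 0.0242 + 0.00584 + 0.0968 = 0.17611 → 0.176.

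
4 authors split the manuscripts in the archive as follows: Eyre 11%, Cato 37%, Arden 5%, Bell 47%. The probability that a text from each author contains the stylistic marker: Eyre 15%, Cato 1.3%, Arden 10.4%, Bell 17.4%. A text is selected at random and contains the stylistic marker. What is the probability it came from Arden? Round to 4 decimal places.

Prior × likelihood for each hypothesis:
  Eyre: 0.11 × 0.15 = 0.0165
  Cato: 0.37 × 0.013 = 0.00481
  Arden: 0.05 × 0.104 = 0.0052
  Bell: 0.47 × 0.174 = 0.08178
Total = 0.10829.
P(Arden | evidence) = 0.0052 / 0.10829 ≈ 0.0480.

0.0480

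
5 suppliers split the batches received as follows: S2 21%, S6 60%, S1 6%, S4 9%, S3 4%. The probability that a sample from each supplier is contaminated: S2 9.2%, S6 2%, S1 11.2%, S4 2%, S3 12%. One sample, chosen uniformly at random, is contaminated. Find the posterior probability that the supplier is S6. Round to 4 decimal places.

0.2688

Prior × likelihood for each hypothesis:
  S2: 0.21 × 0.092 = 0.01932
  S6: 0.6 × 0.02 = 0.012
  S1: 0.06 × 0.112 = 0.00672
  S4: 0.09 × 0.02 = 0.0018
  S3: 0.04 × 0.12 = 0.0048
Total = 0.04464.
P(S6 | evidence) = 0.012 / 0.04464 ≈ 0.2688.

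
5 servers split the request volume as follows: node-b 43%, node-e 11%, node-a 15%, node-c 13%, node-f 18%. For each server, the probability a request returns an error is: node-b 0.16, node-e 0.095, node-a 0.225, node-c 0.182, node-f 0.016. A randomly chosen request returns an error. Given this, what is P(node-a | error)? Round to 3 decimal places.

0.242

Compute prior × likelihood for every hypothesis:
  node-b: 0.43 × 0.16 = 0.0688
  node-e: 0.11 × 0.095 = 0.01045
  node-a: 0.15 × 0.225 = 0.03375
  node-c: 0.13 × 0.182 = 0.02366
  node-f: 0.18 × 0.016 = 0.00288
Total = 0.13954.
P(node-a | evidence) = 0.03375 / 0.13954 ≈ 0.242.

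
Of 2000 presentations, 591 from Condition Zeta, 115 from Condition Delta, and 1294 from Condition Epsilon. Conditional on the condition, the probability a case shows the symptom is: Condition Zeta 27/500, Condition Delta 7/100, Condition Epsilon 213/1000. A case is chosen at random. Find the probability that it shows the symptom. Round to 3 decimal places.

By Bayes' rule, posterior ∝ prior × likelihood:
  Condition Zeta: 0.2955 × 0.054 = 0.015957
  Condition Delta: 0.0575 × 0.07 = 0.004025
  Condition Epsilon: 0.647 × 0.213 = 0.137811
P(symptomatic) = 0.015957 + 0.004025 + 0.137811 = 0.157793 → 0.158.

0.158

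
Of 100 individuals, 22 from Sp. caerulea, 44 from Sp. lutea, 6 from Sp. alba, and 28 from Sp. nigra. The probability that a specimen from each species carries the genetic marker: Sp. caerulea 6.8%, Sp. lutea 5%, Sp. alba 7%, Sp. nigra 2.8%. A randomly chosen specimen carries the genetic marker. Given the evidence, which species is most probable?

Sp. lutea

Unnormalized posteriors (prior × likelihood):
  Sp. caerulea: 0.22 × 0.068 = 0.01496
  Sp. lutea: 0.44 × 0.05 = 0.022
  Sp. alba: 0.06 × 0.07 = 0.0042
  Sp. nigra: 0.28 × 0.028 = 0.00784
Normalizing constant = 0.049.
Largest term belongs to Sp. lutea, so Sp. lutea is most probable.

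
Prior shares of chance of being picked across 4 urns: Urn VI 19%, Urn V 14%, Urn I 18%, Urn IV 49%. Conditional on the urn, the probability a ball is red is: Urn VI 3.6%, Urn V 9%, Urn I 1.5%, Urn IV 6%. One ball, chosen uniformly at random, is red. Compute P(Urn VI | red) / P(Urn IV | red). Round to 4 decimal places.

Prior × likelihood for each hypothesis:
  Urn VI: 0.19 × 0.036 = 0.00684
  Urn V: 0.14 × 0.09 = 0.0126
  Urn I: 0.18 × 0.015 = 0.0027
  Urn IV: 0.49 × 0.06 = 0.0294
Total = 0.05154.
The ratio is 0.00684 / 0.0294 (the normalizer cancels) = 0.2327.

0.2327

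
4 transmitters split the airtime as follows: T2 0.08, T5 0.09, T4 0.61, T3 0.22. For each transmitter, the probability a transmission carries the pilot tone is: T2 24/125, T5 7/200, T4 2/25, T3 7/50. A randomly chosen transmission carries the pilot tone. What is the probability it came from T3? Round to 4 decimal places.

0.3139

Compute prior × likelihood for every hypothesis:
  T2: 0.08 × 0.192 = 0.01536
  T5: 0.09 × 0.035 = 0.00315
  T4: 0.61 × 0.08 = 0.0488
  T3: 0.22 × 0.14 = 0.0308
Total = 0.09811.
P(T3 | evidence) = 0.0308 / 0.09811 ≈ 0.3139.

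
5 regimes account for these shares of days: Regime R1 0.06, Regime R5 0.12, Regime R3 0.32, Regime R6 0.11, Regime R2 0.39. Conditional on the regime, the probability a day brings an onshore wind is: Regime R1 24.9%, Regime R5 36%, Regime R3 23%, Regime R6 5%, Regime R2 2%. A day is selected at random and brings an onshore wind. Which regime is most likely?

Compute prior × likelihood for every hypothesis:
  Regime R1: 0.06 × 0.249 = 0.01494
  Regime R5: 0.12 × 0.36 = 0.0432
  Regime R3: 0.32 × 0.23 = 0.0736
  Regime R6: 0.11 × 0.05 = 0.0055
  Regime R2: 0.39 × 0.02 = 0.0078
Sum = 0.14504.
Largest term belongs to Regime R3, so Regime R3 is most probable.

Regime R3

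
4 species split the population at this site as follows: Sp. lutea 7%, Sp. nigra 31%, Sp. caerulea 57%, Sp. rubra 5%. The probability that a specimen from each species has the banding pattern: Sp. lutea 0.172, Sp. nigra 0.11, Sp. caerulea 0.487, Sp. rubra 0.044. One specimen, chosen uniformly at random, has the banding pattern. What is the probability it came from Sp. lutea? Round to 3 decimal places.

0.037

Compute prior × likelihood for every hypothesis:
  Sp. lutea: 0.07 × 0.172 = 0.01204
  Sp. nigra: 0.31 × 0.11 = 0.0341
  Sp. caerulea: 0.57 × 0.487 = 0.27759
  Sp. rubra: 0.05 × 0.044 = 0.0022
Total = 0.32593.
P(Sp. lutea | evidence) = 0.01204 / 0.32593 ≈ 0.037.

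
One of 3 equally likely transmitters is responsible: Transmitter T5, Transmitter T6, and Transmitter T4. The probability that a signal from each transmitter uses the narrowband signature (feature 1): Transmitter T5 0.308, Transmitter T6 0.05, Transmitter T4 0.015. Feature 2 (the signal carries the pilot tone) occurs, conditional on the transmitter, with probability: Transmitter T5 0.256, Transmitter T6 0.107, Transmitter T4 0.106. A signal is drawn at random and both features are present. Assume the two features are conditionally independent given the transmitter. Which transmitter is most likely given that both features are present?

With a uniform prior (1/3 each), posterior ∝ likelihood:
  Transmitter T5: 0.308 × 0.256 = 0.078848
  Transmitter T6: 0.05 × 0.107 = 0.00535
  Transmitter T4: 0.015 × 0.106 = 0.00159
Total = 0.085788.
Largest term belongs to Transmitter T5, so Transmitter T5 is most probable.

Transmitter T5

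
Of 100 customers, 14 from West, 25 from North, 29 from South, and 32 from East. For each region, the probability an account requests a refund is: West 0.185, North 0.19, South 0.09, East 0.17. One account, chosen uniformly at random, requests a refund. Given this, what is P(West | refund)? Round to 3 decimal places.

Unnormalized posteriors (prior × likelihood):
  West: 0.14 × 0.185 = 0.0259
  North: 0.25 × 0.19 = 0.0475
  South: 0.29 × 0.09 = 0.0261
  East: 0.32 × 0.17 = 0.0544
Total = 0.1539.
P(West | evidence) = 0.0259 / 0.1539 ≈ 0.168.

0.168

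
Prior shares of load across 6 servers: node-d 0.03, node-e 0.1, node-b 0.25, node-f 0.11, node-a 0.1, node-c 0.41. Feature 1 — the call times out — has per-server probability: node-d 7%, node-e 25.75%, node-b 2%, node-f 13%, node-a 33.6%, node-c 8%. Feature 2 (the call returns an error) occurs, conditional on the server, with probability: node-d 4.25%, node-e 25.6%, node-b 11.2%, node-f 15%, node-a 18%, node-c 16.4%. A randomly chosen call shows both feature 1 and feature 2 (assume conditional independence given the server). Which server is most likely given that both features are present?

Prior × likelihood for each hypothesis:
  node-d: 0.03 × 0.07 × 0.0425 = 0.00008925
  node-e: 0.1 × 0.2575 × 0.256 = 0.006592
  node-b: 0.25 × 0.02 × 0.112 = 0.00056
  node-f: 0.11 × 0.13 × 0.15 = 0.002145
  node-a: 0.1 × 0.336 × 0.18 = 0.006048
  node-c: 0.41 × 0.08 × 0.164 = 0.0053792
Total = 0.02081345.
Largest term belongs to node-e, so node-e is most probable.

node-e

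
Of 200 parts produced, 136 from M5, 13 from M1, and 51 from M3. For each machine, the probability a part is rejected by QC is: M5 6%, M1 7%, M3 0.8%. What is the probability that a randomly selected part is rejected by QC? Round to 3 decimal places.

0.047

By Bayes' rule, posterior ∝ prior × likelihood:
  M5: 0.68 × 0.06 = 0.0408
  M1: 0.065 × 0.07 = 0.00455
  M3: 0.255 × 0.008 = 0.00204
P(rejected) = 0.0408 + 0.00455 + 0.00204 = 0.04739 → 0.047.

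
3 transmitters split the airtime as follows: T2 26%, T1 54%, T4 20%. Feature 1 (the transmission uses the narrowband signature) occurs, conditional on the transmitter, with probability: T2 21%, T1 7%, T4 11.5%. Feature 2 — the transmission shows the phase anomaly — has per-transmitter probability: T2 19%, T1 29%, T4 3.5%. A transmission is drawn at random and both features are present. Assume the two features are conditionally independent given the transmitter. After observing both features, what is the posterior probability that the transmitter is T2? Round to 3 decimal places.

Unnormalized posteriors (prior × likelihood):
  T2: 0.26 × 0.21 × 0.19 = 0.010374
  T1: 0.54 × 0.07 × 0.29 = 0.010962
  T4: 0.2 × 0.115 × 0.035 = 0.000805
Sum = 0.022141.
P(T2 | evidence) = 0.010374 / 0.022141 ≈ 0.469.

0.469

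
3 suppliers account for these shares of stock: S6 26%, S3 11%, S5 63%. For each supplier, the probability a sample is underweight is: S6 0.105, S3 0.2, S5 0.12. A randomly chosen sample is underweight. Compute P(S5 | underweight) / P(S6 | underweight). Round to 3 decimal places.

Compute prior × likelihood for every hypothesis:
  S6: 0.26 × 0.105 = 0.0273
  S3: 0.11 × 0.2 = 0.022
  S5: 0.63 × 0.12 = 0.0756
Normalizing constant = 0.1249.
The ratio is 0.0756 / 0.0273 (the normalizer cancels) = 2.769.

2.769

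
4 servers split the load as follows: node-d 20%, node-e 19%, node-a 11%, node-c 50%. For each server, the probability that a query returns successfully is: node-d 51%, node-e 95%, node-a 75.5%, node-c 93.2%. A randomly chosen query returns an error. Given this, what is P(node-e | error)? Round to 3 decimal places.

Taking complements, P(error | each) = node-d 0.49, node-e 0.05, node-a 0.245, node-c 0.068.
Prior × likelihood for each hypothesis:
  node-d: 0.2 × 0.49 = 0.098
  node-e: 0.19 × 0.05 = 0.0095
  node-a: 0.11 × 0.245 = 0.02695
  node-c: 0.5 × 0.068 = 0.034
Total = 0.16845.
P(node-e | evidence) = 0.0095 / 0.16845 ≈ 0.056.

0.056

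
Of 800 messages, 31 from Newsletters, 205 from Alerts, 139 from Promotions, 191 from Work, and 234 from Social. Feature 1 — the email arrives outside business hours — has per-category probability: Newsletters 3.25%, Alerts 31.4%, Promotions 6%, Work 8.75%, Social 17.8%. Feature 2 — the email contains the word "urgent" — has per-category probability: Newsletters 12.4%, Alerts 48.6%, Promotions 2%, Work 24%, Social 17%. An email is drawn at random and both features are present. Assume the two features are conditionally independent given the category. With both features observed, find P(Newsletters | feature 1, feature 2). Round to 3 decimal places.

0.003

Unnormalized posteriors (prior × likelihood):
  Newsletters: 0.03875 × 0.0325 × 0.124 = 0.0001561625
  Alerts: 0.25625 × 0.314 × 0.486 = 0.039104775
  Promotions: 0.17375 × 0.06 × 0.02 = 0.0002085
  Work: 0.23875 × 0.0875 × 0.24 = 0.00501375
  Social: 0.2925 × 0.178 × 0.17 = 0.00885105
Normalizing constant = 0.0533342375.
P(Newsletters | evidence) = 0.0001561625 / 0.0533342375 ≈ 0.003.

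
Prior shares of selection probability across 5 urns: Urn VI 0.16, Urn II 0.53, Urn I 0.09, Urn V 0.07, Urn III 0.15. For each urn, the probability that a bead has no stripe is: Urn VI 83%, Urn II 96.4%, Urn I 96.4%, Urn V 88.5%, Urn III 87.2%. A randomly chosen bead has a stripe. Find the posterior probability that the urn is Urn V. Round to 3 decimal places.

Taking complements, P(striped | each) = Urn VI 0.17, Urn II 0.036, Urn I 0.036, Urn V 0.115, Urn III 0.128.
Compute prior × likelihood for every hypothesis:
  Urn VI: 0.16 × 0.17 = 0.0272
  Urn II: 0.53 × 0.036 = 0.01908
  Urn I: 0.09 × 0.036 = 0.00324
  Urn V: 0.07 × 0.115 = 0.00805
  Urn III: 0.15 × 0.128 = 0.0192
Sum = 0.07677.
P(Urn V | evidence) = 0.00805 / 0.07677 ≈ 0.105.

0.105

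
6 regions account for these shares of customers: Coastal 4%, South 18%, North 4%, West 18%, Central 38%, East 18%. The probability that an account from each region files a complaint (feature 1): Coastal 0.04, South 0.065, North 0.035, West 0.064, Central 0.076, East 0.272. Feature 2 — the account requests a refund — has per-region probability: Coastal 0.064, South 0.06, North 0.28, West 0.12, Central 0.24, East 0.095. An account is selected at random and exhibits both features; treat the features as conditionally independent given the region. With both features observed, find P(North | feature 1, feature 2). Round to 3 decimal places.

0.028

By Bayes' rule, posterior ∝ prior × likelihood:
  Coastal: 0.04 × 0.04 × 0.064 = 0.0001024
  South: 0.18 × 0.065 × 0.06 = 0.000702
  North: 0.04 × 0.035 × 0.28 = 0.000392
  West: 0.18 × 0.064 × 0.12 = 0.0013824
  Central: 0.38 × 0.076 × 0.24 = 0.0069312
  East: 0.18 × 0.272 × 0.095 = 0.0046512
Sum = 0.0141612.
P(North | evidence) = 0.000392 / 0.0141612 ≈ 0.028.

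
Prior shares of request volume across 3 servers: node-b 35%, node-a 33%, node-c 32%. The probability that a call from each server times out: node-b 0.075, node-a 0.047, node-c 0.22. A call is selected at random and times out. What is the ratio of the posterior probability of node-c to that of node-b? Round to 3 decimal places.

2.682

Compute prior × likelihood for every hypothesis:
  node-b: 0.35 × 0.075 = 0.02625
  node-a: 0.33 × 0.047 = 0.01551
  node-c: 0.32 × 0.22 = 0.0704
Normalizing constant = 0.11216.
The ratio is 0.0704 / 0.02625 (the normalizer cancels) = 2.682.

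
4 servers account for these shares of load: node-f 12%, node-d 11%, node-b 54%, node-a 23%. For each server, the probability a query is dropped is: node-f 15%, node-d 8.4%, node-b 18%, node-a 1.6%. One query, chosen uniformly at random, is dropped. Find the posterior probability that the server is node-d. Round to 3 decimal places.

Unnormalized posteriors (prior × likelihood):
  node-f: 0.12 × 0.15 = 0.018
  node-d: 0.11 × 0.084 = 0.00924
  node-b: 0.54 × 0.18 = 0.0972
  node-a: 0.23 × 0.016 = 0.00368
Normalizing constant = 0.12812.
P(node-d | evidence) = 0.00924 / 0.12812 ≈ 0.072.

0.072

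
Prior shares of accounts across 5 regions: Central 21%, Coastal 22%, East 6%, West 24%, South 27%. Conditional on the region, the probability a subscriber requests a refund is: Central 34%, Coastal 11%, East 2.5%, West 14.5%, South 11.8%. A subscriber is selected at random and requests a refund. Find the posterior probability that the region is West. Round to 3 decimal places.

Prior × likelihood for each hypothesis:
  Central: 0.21 × 0.34 = 0.0714
  Coastal: 0.22 × 0.11 = 0.0242
  East: 0.06 × 0.025 = 0.0015
  West: 0.24 × 0.145 = 0.0348
  South: 0.27 × 0.118 = 0.03186
Normalizing constant = 0.16376.
P(West | evidence) = 0.0348 / 0.16376 ≈ 0.213.

0.213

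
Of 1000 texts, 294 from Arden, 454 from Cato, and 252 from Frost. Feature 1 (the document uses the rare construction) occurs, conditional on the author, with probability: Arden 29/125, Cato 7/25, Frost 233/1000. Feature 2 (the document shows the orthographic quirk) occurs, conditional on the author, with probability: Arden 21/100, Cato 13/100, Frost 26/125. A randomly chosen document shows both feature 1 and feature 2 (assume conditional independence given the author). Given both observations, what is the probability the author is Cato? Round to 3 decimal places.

Unnormalized posteriors (prior × likelihood):
  Arden: 0.294 × 0.232 × 0.21 = 0.01432368
  Cato: 0.454 × 0.28 × 0.13 = 0.0165256
  Frost: 0.252 × 0.233 × 0.208 = 0.012212928
Total = 0.043062208.
P(Cato | evidence) = 0.0165256 / 0.043062208 ≈ 0.384.

0.384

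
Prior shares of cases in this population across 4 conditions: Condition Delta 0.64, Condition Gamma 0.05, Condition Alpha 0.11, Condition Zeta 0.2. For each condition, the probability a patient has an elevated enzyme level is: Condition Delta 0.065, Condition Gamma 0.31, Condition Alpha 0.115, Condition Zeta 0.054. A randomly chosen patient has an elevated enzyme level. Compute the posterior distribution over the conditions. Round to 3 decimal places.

Compute prior × likelihood for every hypothesis:
  Condition Delta: 0.64 × 0.065 = 0.0416
  Condition Gamma: 0.05 × 0.31 = 0.0155
  Condition Alpha: 0.11 × 0.115 = 0.01265
  Condition Zeta: 0.2 × 0.054 = 0.0108
Total = 0.08055.
P(Condition Delta | elevated) = 0.0416/0.08055 ≈ 0.516
P(Condition Gamma | elevated) = 0.0155/0.08055 ≈ 0.192
P(Condition Alpha | elevated) = 0.01265/0.08055 ≈ 0.157
P(Condition Zeta | elevated) = 0.0108/0.08055 ≈ 0.134

Condition Delta 0.516, Condition Gamma 0.192, Condition Alpha 0.157, Condition Zeta 0.134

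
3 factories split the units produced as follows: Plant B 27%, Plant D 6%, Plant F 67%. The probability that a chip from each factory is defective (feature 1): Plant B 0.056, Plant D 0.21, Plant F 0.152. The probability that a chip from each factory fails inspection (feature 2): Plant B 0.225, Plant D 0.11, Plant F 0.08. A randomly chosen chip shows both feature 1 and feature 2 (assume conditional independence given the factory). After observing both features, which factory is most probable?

Compute prior × likelihood for every hypothesis:
  Plant B: 0.27 × 0.056 × 0.225 = 0.003402
  Plant D: 0.06 × 0.21 × 0.11 = 0.001386
  Plant F: 0.67 × 0.152 × 0.08 = 0.0081472
Total = 0.0129352.
Largest term belongs to Plant F, so Plant F is most probable.

Plant F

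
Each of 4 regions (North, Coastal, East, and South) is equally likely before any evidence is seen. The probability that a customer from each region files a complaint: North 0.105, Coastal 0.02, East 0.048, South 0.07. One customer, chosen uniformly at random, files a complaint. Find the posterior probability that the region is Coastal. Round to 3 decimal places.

With a uniform prior (1/4 each), posterior ∝ likelihood:
  North: 0.105
  Coastal: 0.02
  East: 0.048
  South: 0.07
Normalizing constant = 0.243.
P(Coastal | evidence) = 0.02 / 0.243 ≈ 0.082.

0.082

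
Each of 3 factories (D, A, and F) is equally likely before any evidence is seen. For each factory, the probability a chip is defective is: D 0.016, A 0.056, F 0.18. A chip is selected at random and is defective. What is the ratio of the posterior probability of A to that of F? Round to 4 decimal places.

Since the prior is uniform, the posterior is proportional to the likelihood:
  D: 0.016
  A: 0.056
  F: 0.18
Normalizing constant = 0.252.
The ratio is 0.056 / 0.18 (the normalizer cancels) = 0.3111.

0.3111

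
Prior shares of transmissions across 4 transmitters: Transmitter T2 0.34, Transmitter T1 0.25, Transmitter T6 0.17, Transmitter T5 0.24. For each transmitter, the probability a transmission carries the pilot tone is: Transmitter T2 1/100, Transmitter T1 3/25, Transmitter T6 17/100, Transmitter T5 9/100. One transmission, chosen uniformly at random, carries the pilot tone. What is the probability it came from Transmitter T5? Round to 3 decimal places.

0.257

Prior × likelihood for each hypothesis:
  Transmitter T2: 0.34 × 0.01 = 0.0034
  Transmitter T1: 0.25 × 0.12 = 0.03
  Transmitter T6: 0.17 × 0.17 = 0.0289
  Transmitter T5: 0.24 × 0.09 = 0.0216
Sum = 0.0839.
P(Transmitter T5 | evidence) = 0.0216 / 0.0839 ≈ 0.257.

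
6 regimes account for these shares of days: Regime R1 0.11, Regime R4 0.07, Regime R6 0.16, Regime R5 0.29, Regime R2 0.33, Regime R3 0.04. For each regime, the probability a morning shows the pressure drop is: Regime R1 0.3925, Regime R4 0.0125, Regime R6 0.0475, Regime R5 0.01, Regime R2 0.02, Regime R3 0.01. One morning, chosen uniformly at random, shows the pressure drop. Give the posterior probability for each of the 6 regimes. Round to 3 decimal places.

Compute prior × likelihood for every hypothesis:
  Regime R1: 0.11 × 0.3925 = 0.043175
  Regime R4: 0.07 × 0.0125 = 0.000875
  Regime R6: 0.16 × 0.0475 = 0.0076
  Regime R5: 0.29 × 0.01 = 0.0029
  Regime R2: 0.33 × 0.02 = 0.0066
  Regime R3: 0.04 × 0.01 = 0.0004
Total = 0.06155.
P(Regime R1 | drop) = 0.043175/0.06155 ≈ 0.701
P(Regime R4 | drop) = 0.000875/0.06155 ≈ 0.014
P(Regime R6 | drop) = 0.0076/0.06155 ≈ 0.123
P(Regime R5 | drop) = 0.0029/0.06155 ≈ 0.047
P(Regime R2 | drop) = 0.0066/0.06155 ≈ 0.107
P(Regime R3 | drop) = 0.0004/0.06155 ≈ 0.006

Regime R1 0.701, Regime R4 0.014, Regime R6 0.123, Regime R5 0.047, Regime R2 0.107, Regime R3 0.006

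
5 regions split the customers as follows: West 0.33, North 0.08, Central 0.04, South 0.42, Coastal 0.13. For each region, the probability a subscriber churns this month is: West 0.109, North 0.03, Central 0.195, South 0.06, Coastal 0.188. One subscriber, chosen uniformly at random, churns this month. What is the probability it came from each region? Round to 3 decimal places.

West 0.375, North 0.025, Central 0.081, South 0.263, Coastal 0.255

Prior × likelihood for each hypothesis:
  West: 0.33 × 0.109 = 0.03597
  North: 0.08 × 0.03 = 0.0024
  Central: 0.04 × 0.195 = 0.0078
  South: 0.42 × 0.06 = 0.0252
  Coastal: 0.13 × 0.188 = 0.02444
Normalizing constant = 0.09581.
P(West | churn) = 0.03597/0.09581 ≈ 0.375
P(North | churn) = 0.0024/0.09581 ≈ 0.025
P(Central | churn) = 0.0078/0.09581 ≈ 0.081
P(South | churn) = 0.0252/0.09581 ≈ 0.263
P(Coastal | churn) = 0.02444/0.09581 ≈ 0.255
(Check: 0.375+0.025+0.081+0.263+0.255 = 0.999.)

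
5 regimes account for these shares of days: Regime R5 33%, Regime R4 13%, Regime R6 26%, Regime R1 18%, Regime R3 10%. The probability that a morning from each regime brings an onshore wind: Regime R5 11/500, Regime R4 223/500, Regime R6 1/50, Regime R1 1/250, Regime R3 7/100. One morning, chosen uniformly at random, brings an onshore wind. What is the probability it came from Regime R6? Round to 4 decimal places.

0.0665

Compute prior × likelihood for every hypothesis:
  Regime R5: 0.33 × 0.022 = 0.00726
  Regime R4: 0.13 × 0.446 = 0.05798
  Regime R6: 0.26 × 0.02 = 0.0052
  Regime R1: 0.18 × 0.004 = 0.00072
  Regime R3: 0.1 × 0.07 = 0.007
Normalizing constant = 0.07816.
P(Regime R6 | evidence) = 0.0052 / 0.07816 ≈ 0.0665.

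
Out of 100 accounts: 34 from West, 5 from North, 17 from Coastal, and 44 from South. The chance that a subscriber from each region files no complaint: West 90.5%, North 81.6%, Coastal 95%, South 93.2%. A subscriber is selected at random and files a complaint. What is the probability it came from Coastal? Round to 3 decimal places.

Taking complements, P(complaint | each) = West 0.095, North 0.184, Coastal 0.05, South 0.068.
By Bayes' rule, posterior ∝ prior × likelihood:
  West: 0.34 × 0.095 = 0.0323
  North: 0.05 × 0.184 = 0.0092
  Coastal: 0.17 × 0.05 = 0.0085
  South: 0.44 × 0.068 = 0.02992
Total = 0.07992.
P(Coastal | evidence) = 0.0085 / 0.07992 ≈ 0.106.

0.106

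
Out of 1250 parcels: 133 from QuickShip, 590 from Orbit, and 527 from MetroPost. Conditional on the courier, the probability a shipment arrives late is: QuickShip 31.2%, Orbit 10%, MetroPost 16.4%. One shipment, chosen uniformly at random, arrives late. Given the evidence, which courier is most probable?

MetroPost

By Bayes' rule, posterior ∝ prior × likelihood:
  QuickShip: 0.1064 × 0.312 = 0.0331968
  Orbit: 0.472 × 0.1 = 0.0472
  MetroPost: 0.4216 × 0.164 = 0.0691424
Sum = 0.1495392.
Largest term belongs to MetroPost, so MetroPost is most probable.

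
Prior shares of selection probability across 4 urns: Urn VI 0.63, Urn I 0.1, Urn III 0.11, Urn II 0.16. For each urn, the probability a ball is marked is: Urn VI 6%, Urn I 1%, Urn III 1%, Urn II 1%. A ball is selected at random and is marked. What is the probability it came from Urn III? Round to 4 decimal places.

0.0265

Unnormalized posteriors (prior × likelihood):
  Urn VI: 0.63 × 0.06 = 0.0378
  Urn I: 0.1 × 0.01 = 0.001
  Urn III: 0.11 × 0.01 = 0.0011
  Urn II: 0.16 × 0.01 = 0.0016
Sum = 0.0415.
P(Urn III | evidence) = 0.0011 / 0.0415 ≈ 0.0265.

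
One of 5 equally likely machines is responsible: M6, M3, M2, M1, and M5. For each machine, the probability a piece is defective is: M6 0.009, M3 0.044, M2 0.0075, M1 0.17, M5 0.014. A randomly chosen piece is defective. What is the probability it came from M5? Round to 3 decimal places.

0.057

Since the prior is uniform, the posterior is proportional to the likelihood:
  M6: 0.009
  M3: 0.044
  M2: 0.0075
  M1: 0.17
  M5: 0.014
Normalizing constant = 0.2445.
P(M5 | evidence) = 0.014 / 0.2445 ≈ 0.057.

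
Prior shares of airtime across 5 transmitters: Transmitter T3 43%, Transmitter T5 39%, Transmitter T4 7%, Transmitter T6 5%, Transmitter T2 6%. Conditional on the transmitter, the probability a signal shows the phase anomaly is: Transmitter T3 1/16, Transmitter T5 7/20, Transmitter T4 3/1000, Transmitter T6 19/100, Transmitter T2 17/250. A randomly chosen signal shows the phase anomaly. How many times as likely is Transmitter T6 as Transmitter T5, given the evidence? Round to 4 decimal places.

0.0696

Prior × likelihood for each hypothesis:
  Transmitter T3: 0.43 × 0.0625 = 0.026875
  Transmitter T5: 0.39 × 0.35 = 0.1365
  Transmitter T4: 0.07 × 0.003 = 0.00021
  Transmitter T6: 0.05 × 0.19 = 0.0095
  Transmitter T2: 0.06 × 0.068 = 0.00408
Total = 0.177165.
The ratio is 0.0095 / 0.1365 (the normalizer cancels) = 0.0696.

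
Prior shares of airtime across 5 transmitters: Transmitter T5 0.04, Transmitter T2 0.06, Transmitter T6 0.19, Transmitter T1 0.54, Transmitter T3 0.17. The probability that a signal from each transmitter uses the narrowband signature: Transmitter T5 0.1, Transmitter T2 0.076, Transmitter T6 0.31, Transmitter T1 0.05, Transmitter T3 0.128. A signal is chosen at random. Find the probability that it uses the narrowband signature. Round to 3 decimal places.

By Bayes' rule, posterior ∝ prior × likelihood:
  Transmitter T5: 0.04 × 0.1 = 0.004
  Transmitter T2: 0.06 × 0.076 = 0.00456
  Transmitter T6: 0.19 × 0.31 = 0.0589
  Transmitter T1: 0.54 × 0.05 = 0.027
  Transmitter T3: 0.17 × 0.128 = 0.02176
P(narrowband) = 0.004 + 0.00456 + 0.0589 + 0.027 + 0.02176 = 0.11622 → 0.116.

0.116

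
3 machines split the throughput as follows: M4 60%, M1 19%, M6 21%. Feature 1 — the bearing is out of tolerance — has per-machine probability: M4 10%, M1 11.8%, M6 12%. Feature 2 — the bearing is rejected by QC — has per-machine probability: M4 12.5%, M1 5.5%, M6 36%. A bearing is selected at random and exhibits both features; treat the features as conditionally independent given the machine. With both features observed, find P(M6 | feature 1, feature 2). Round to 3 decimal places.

Unnormalized posteriors (prior × likelihood):
  M4: 0.6 × 0.1 × 0.125 = 0.0075
  M1: 0.19 × 0.118 × 0.055 = 0.0012331
  M6: 0.21 × 0.12 × 0.36 = 0.009072
Normalizing constant = 0.0178051.
P(M6 | evidence) = 0.009072 / 0.0178051 ≈ 0.510.

0.510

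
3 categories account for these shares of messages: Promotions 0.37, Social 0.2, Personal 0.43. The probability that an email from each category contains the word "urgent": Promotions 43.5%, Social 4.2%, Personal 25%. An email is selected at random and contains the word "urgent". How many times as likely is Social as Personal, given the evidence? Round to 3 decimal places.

Compute prior × likelihood for every hypothesis:
  Promotions: 0.37 × 0.435 = 0.16095
  Social: 0.2 × 0.042 = 0.0084
  Personal: 0.43 × 0.25 = 0.1075
Total = 0.27685.
The ratio is 0.0084 / 0.1075 (the normalizer cancels) = 0.078.

0.078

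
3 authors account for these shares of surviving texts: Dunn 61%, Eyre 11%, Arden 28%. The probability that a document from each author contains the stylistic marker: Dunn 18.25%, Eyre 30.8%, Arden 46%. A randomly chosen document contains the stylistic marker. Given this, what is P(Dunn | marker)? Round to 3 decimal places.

Compute prior × likelihood for every hypothesis:
  Dunn: 0.61 × 0.1825 = 0.111325
  Eyre: 0.11 × 0.308 = 0.03388
  Arden: 0.28 × 0.46 = 0.1288
Sum = 0.274005.
P(Dunn | evidence) = 0.111325 / 0.274005 ≈ 0.406.

0.406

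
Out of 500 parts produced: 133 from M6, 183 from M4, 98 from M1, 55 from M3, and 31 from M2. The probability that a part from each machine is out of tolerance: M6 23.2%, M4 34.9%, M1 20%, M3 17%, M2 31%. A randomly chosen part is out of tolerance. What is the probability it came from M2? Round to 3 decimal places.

0.072

Unnormalized posteriors (prior × likelihood):
  M6: 0.266 × 0.232 = 0.061712
  M4: 0.366 × 0.349 = 0.127734
  M1: 0.196 × 0.2 = 0.0392
  M3: 0.11 × 0.17 = 0.0187
  M2: 0.062 × 0.31 = 0.01922
Normalizing constant = 0.266566.
P(M2 | evidence) = 0.01922 / 0.266566 ≈ 0.072.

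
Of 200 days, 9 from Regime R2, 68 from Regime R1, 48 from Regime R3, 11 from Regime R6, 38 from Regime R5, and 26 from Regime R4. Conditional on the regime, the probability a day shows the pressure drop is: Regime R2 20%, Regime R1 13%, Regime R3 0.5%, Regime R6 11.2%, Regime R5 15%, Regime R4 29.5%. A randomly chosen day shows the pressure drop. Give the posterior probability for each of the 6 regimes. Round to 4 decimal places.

By Bayes' rule, posterior ∝ prior × likelihood:
  Regime R2: 0.045 × 0.2 = 0.009
  Regime R1: 0.34 × 0.13 = 0.0442
  Regime R3: 0.24 × 0.005 = 0.0012
  Regime R6: 0.055 × 0.112 = 0.00616
  Regime R5: 0.19 × 0.15 = 0.0285
  Regime R4: 0.13 × 0.295 = 0.03835
Total = 0.12741.
P(Regime R2 | drop) = 0.009/0.12741 ≈ 0.0706
P(Regime R1 | drop) = 0.0442/0.12741 ≈ 0.3469
P(Regime R3 | drop) = 0.0012/0.12741 ≈ 0.0094
P(Regime R6 | drop) = 0.00616/0.12741 ≈ 0.0483
P(Regime R5 | drop) = 0.0285/0.12741 ≈ 0.2237
P(Regime R4 | drop) = 0.03835/0.12741 ≈ 0.3010

Regime R2 0.0706, Regime R1 0.3469, Regime R3 0.0094, Regime R6 0.0483, Regime R5 0.2237, Regime R4 0.3010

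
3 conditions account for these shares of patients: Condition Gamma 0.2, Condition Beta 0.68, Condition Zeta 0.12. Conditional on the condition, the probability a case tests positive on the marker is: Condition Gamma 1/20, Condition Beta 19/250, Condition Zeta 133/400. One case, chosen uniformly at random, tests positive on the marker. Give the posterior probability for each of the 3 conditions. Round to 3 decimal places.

By Bayes' rule, posterior ∝ prior × likelihood:
  Condition Gamma: 0.2 × 0.05 = 0.01
  Condition Beta: 0.68 × 0.076 = 0.05168
  Condition Zeta: 0.12 × 0.3325 = 0.0399
Sum = 0.10158.
P(Condition Gamma | marker-positive) = 0.01/0.10158 ≈ 0.098
P(Condition Beta | marker-positive) = 0.05168/0.10158 ≈ 0.509
P(Condition Zeta | marker-positive) = 0.0399/0.10158 ≈ 0.393

Condition Gamma 0.098, Condition Beta 0.509, Condition Zeta 0.393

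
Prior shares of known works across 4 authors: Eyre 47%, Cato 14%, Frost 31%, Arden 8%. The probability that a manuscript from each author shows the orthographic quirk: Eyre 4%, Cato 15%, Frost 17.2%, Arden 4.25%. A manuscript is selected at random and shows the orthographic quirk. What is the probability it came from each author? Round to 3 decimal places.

Eyre 0.195, Cato 0.218, Frost 0.552, Arden 0.035

Prior × likelihood for each hypothesis:
  Eyre: 0.47 × 0.04 = 0.0188
  Cato: 0.14 × 0.15 = 0.021
  Frost: 0.31 × 0.172 = 0.05332
  Arden: 0.08 × 0.0425 = 0.0034
Total = 0.09652.
P(Eyre | quirk) = 0.0188/0.09652 ≈ 0.195
P(Cato | quirk) = 0.021/0.09652 ≈ 0.218
P(Frost | quirk) = 0.05332/0.09652 ≈ 0.552
P(Arden | quirk) = 0.0034/0.09652 ≈ 0.035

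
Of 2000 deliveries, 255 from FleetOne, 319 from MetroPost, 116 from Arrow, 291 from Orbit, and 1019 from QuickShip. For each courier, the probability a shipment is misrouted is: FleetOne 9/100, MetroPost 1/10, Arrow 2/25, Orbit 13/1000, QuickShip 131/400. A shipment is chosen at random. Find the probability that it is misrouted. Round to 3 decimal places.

0.201

By Bayes' rule, posterior ∝ prior × likelihood:
  FleetOne: 0.1275 × 0.09 = 0.011475
  MetroPost: 0.1595 × 0.1 = 0.01595
  Arrow: 0.058 × 0.08 = 0.00464
  Orbit: 0.1455 × 0.013 = 0.0018915
  QuickShip: 0.5095 × 0.3275 = 0.16686125
P(misrouted) = 0.011475 + 0.01595 + 0.00464 + 0.0018915 + 0.16686125 = 0.20081775 → 0.201.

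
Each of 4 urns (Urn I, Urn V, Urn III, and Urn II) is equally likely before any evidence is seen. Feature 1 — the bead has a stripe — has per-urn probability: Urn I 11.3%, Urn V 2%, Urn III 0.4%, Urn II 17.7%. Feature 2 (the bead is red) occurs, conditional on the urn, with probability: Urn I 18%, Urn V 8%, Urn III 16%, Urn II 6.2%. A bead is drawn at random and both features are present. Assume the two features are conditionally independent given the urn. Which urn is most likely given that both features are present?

Urn I

With a uniform prior (1/4 each), posterior ∝ likelihood:
  Urn I: 0.113 × 0.18 = 0.02034
  Urn V: 0.02 × 0.08 = 0.0016
  Urn III: 0.004 × 0.16 = 0.00064
  Urn II: 0.177 × 0.062 = 0.010974
Sum = 0.033554.
Largest term belongs to Urn I, so Urn I is most probable.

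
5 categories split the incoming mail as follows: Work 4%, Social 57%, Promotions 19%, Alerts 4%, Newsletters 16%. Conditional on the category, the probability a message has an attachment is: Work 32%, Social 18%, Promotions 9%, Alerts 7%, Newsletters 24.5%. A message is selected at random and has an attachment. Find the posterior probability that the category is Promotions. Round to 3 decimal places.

By Bayes' rule, posterior ∝ prior × likelihood:
  Work: 0.04 × 0.32 = 0.0128
  Social: 0.57 × 0.18 = 0.1026
  Promotions: 0.19 × 0.09 = 0.0171
  Alerts: 0.04 × 0.07 = 0.0028
  Newsletters: 0.16 × 0.245 = 0.0392
Sum = 0.1745.
P(Promotions | evidence) = 0.0171 / 0.1745 ≈ 0.098.

0.098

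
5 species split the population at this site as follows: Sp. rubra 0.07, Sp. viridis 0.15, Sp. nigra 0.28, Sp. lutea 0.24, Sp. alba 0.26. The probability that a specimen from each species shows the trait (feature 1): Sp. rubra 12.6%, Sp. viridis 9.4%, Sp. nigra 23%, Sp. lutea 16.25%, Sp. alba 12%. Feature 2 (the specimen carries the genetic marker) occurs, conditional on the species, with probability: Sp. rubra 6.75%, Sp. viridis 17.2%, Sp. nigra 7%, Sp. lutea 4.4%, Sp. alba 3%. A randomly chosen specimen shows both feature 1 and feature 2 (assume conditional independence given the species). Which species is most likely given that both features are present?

By Bayes' rule, posterior ∝ prior × likelihood:
  Sp. rubra: 0.07 × 0.126 × 0.0675 = 0.00059535
  Sp. viridis: 0.15 × 0.094 × 0.172 = 0.0024252
  Sp. nigra: 0.28 × 0.23 × 0.07 = 0.004508
  Sp. lutea: 0.24 × 0.1625 × 0.044 = 0.001716
  Sp. alba: 0.26 × 0.12 × 0.03 = 0.000936
Normalizing constant = 0.01018055.
Largest term belongs to Sp. nigra, so Sp. nigra is most probable.

Sp. nigra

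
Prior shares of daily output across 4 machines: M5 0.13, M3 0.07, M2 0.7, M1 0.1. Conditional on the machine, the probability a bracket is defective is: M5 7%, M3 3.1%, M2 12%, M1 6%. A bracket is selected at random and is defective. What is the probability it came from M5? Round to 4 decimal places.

Prior × likelihood for each hypothesis:
  M5: 0.13 × 0.07 = 0.0091
  M3: 0.07 × 0.031 = 0.00217
  M2: 0.7 × 0.12 = 0.084
  M1: 0.1 × 0.06 = 0.006
Total = 0.10127.
P(M5 | evidence) = 0.0091 / 0.10127 ≈ 0.0899.

0.0899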